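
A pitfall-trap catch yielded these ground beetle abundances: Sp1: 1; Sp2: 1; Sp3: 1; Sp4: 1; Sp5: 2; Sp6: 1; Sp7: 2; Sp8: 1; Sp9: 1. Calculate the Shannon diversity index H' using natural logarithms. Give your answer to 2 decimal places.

Total N = 1+1+1+1+2+1+2+1+1 = 11, so the proportions are 0.0909, 0.0909, 0.0909, 0.0909, 0.1818, 0.0909, 0.1818, 0.0909, 0.0909 (working shown to 4 dp, full precision carried).
Each pᵢ ln pᵢ term: 0.0909×(-2.3979)=-0.2180, 0.0909×(-2.3979)=-0.2180, 0.0909×(-2.3979)=-0.2180, 0.0909×(-2.3979)=-0.2180, 0.1818×(-1.7047)=-0.3100, 0.0909×(-2.3979)=-0.2180, 0.1818×(-1.7047)=-0.3100, 0.0909×(-2.3979)=-0.2180, 0.0909×(-2.3979)=-0.2180.
Sum = -2.1458, so H' = 2.15.

2.15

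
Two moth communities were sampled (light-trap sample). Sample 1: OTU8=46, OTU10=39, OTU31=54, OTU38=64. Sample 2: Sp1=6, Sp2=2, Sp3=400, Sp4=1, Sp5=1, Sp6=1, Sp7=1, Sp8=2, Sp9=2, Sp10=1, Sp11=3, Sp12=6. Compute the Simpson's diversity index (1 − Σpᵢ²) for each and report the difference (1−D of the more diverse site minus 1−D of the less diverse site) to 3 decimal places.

0.624

Sample 1: N=203, proportions 0.226601, 0.192118, 0.26601, 0.315271, giving 1−D = 0.741586 (working shown to 6 dp, full precision carried).
Sample 2: N=426, proportions 0.014085, 0.004695, 0.938967, 0.002347, 0.002347, 0.002347, 0.002347, 0.004695, 0.004695, 0.002347, 0.007042, 0.014085, giving 1−D = 0.117801.
Difference = |0.741586 − 0.117801| = 0.623785, i.e. 0.624 to 3 decimal places.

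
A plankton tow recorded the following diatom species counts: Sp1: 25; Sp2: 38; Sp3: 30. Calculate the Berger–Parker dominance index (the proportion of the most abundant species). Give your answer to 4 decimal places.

Total N = 25+38+30 = 93, so the proportions are 0.268817, 0.408602, 0.322581 (working shown to 6 dp, full precision carried).
The largest proportion is 0.408602, i.e. d = 0.4086 to 4 decimal places.

0.4086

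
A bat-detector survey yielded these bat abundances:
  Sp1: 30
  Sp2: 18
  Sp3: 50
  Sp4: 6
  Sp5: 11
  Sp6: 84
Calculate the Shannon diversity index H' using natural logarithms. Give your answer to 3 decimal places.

1.479

Total N = 30+18+50+6+11+84 = 199, so the proportions are 0.15075, 0.09045, 0.25126, 0.03015, 0.05528, 0.42211 (working shown to 5 dp, full precision carried).
Each pᵢ ln pᵢ term: 0.15075×(-1.89211)=-0.28524, 0.09045×(-2.40293)=-0.21735, 0.25126×(-1.38128)=-0.34706, 0.03015×(-3.50155)=-0.10557, 0.05528×(-2.89541)=-0.16005, 0.42211×(-0.86249)=-0.36407.
Sum = -1.47934, so H' = 1.479.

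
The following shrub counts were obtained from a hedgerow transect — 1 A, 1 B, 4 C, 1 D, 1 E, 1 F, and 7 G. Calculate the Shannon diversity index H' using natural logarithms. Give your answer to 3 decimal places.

Total N = 1+1+4+1+1+1+7 = 16, so the proportions are 0.0625, 0.0625, 0.25, 0.0625, 0.0625, 0.0625, 0.4375 (working shown to 5 dp, full precision carried).
Each pᵢ ln pᵢ term: 0.0625×(-2.77259)=-0.17329, 0.0625×(-2.77259)=-0.17329, 0.25×(-1.38629)=-0.34657, 0.0625×(-2.77259)=-0.17329, 0.0625×(-2.77259)=-0.17329, 0.0625×(-2.77259)=-0.17329, 0.4375×(-0.82668)=-0.36167.
Sum = -1.57468, so H' = 1.575.

1.575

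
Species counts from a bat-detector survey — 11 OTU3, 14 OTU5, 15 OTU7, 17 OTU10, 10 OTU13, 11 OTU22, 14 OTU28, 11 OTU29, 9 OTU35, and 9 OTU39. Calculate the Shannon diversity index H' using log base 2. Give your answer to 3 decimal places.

Total N = 11+14+15+17+10+11+14+11+9+9 = 121, so the proportions are 0.09091, 0.1157, 0.12397, 0.1405, 0.08264, 0.09091, 0.1157, 0.09091, 0.07438, 0.07438 (working shown to 5 dp, full precision carried).
Each pᵢ log₂ pᵢ term: 0.09091×(-3.45943)=-0.31449, 0.1157×(-3.11151)=-0.36001, 0.12397×(-3.01197)=-0.37339, 0.1405×(-2.83140)=-0.39780, 0.08264×(-3.59694)=-0.29727, 0.09091×(-3.45943)=-0.31449, 0.1157×(-3.11151)=-0.36001, 0.09091×(-3.45943)=-0.31449, 0.07438×(-3.74894)=-0.27885, 0.07438×(-3.74894)=-0.27885.
Sum = -3.28965, so H' = 3.290.

3.290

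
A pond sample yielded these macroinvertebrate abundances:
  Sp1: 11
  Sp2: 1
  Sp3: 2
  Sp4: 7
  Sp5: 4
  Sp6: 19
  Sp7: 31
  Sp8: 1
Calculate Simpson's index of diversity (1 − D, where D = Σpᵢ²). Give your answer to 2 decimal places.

0.74

Total N = 11+1+2+7+4+19+31+1 = 76, so the proportions are 0.1447, 0.0132, 0.0263, 0.0921, 0.0526, 0.25, 0.4079, 0.0132 (working shown to 4 dp, full precision carried).
D = 0.1447² + 0.0132² + 0.0263² + 0.0921² + 0.0526² + 0.25² + 0.4079² + 0.0132² = 0.0209 + 0.0002 + 0.0007 + 0.0085 + 0.0028 + 0.0625 + 0.1664 + 0.0002 = 0.2621.
So 1 − D = 0.7379, i.e. 0.74 to 2 decimal places.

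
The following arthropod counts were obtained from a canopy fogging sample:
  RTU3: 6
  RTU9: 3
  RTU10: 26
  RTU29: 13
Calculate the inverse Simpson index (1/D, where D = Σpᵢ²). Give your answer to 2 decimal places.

Total N = 6+3+26+13 = 48, so the proportions are 0.125, 0.0625, 0.54167, 0.27083 (working shown to 5 dp, full precision carried).
D = 0.125² + 0.0625² + 0.54167² + 0.27083² = 0.01562 + 0.00391 + 0.29340 + 0.07335 = 0.38628.
So 1/D = 2.5888, i.e. 2.59 to 2 decimal places.

2.59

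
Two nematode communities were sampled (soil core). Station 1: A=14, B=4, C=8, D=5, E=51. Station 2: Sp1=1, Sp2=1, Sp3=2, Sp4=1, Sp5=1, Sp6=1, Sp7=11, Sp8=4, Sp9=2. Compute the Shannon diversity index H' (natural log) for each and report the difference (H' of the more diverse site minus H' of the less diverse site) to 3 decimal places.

Station 1: N=82, proportions 0.17073, 0.04878, 0.09756, 0.06098, 0.62195, giving H' = 1.14211 (working shown to 5 dp, full precision carried).
Station 2: N=24, proportions 0.04167, 0.04167, 0.08333, 0.04167, 0.04167, 0.04167, 0.45833, 0.16667, 0.08333, giving H' = 1.73244.
Difference = |1.14211 − 1.73244| = 0.59033, i.e. 0.590 to 3 decimal places.

0.590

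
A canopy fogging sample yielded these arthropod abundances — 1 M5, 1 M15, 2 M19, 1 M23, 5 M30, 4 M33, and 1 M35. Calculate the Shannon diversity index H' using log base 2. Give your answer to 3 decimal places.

Total N = 1+1+2+1+5+4+1 = 15, so the proportions are 0.06667, 0.06667, 0.13333, 0.06667, 0.33333, 0.26667, 0.06667 (working shown to 5 dp, full precision carried).
Each pᵢ log₂ pᵢ term: 0.06667×(-3.90689)=-0.26046, 0.06667×(-3.90689)=-0.26046, 0.13333×(-2.90689)=-0.38759, 0.06667×(-3.90689)=-0.26046, 0.33333×(-1.58496)=-0.52832, 0.26667×(-1.90689)=-0.50850, 0.06667×(-3.90689)=-0.26046.
Sum = -2.46625, so H' = 2.466.

2.466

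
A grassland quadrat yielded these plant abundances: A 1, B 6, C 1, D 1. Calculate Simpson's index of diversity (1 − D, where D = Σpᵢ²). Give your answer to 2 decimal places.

Total N = 1+6+1+1 = 9, so the proportions are 0.1111, 0.6667, 0.1111, 0.1111 (working shown to 4 dp, full precision carried).
D = 0.1111² + 0.6667² + 0.1111² + 0.1111² = 0.0123 + 0.4444 + 0.0123 + 0.0123 = 0.4815.
So 1 − D = 0.5185, i.e. 0.52 to 2 decimal places.

0.52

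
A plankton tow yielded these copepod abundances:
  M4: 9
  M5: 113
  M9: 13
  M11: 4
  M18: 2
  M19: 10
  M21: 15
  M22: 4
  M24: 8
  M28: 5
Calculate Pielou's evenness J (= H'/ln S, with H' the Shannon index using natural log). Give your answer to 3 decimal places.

Total N = 9+113+13+4+2+10+15+4+8+5 = 183, so the proportions are 0.04918, 0.61749, 0.07104, 0.02186, 0.01093, 0.05464, 0.08197, 0.02186, 0.04372, 0.02732 (working shown to 5 dp, full precision carried).
H' = −Σ pᵢ ln pᵢ = −((-0.14814) + (-0.29769) + (-0.18786) + (-0.08357) + (-0.04936) + (-0.15885) + (-0.20504) + (-0.08357) + (-0.13683) + (-0.09836)) = 1.44927.
With S = 10 species, ln S = 2.30259, so J = 1.44927/2.30259 = 0.62941, i.e. 0.629 to 3 decimal places.

0.629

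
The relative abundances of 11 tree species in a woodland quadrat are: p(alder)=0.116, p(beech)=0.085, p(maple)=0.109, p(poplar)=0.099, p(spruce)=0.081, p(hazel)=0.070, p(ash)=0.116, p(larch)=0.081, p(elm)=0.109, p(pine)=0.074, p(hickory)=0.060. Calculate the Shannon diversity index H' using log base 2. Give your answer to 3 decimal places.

Each pᵢ log₂ pᵢ term (working shown to 5 dp, full precision carried): 0.116×(-3.10780)=-0.36051, 0.085×(-3.55639)=-0.30229, 0.109×(-3.19760)=-0.34854, 0.099×(-3.33643)=-0.33031, 0.081×(-3.62593)=-0.29370, 0.07×(-3.83650)=-0.26856, 0.116×(-3.10780)=-0.36051, 0.081×(-3.62593)=-0.29370, 0.109×(-3.19760)=-0.34854, 0.074×(-3.75633)=-0.27797, 0.06×(-4.05889)=-0.24353.
Sum = -3.42815, so H' = 3.428.

3.428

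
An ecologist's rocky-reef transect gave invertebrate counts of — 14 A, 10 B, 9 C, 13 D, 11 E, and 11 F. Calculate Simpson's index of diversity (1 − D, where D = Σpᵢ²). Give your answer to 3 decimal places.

Total N = 14+10+9+13+11+11 = 68, so the proportions are 0.20588, 0.14706, 0.13235, 0.19118, 0.16176, 0.16176 (working shown to 5 dp, full precision carried).
D = 0.20588² + 0.14706² + 0.13235² + 0.19118² + 0.16176² + 0.16176² = 0.04239 + 0.02163 + 0.01752 + 0.03655 + 0.02617 + 0.02617 = 0.17042.
So 1 − D = 0.82958, i.e. 0.830 to 3 decimal places.

0.830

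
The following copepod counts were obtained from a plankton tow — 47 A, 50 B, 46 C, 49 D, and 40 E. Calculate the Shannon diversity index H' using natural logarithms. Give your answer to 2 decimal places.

Total N = 47+50+46+49+40 = 232, so the proportions are 0.2026, 0.2155, 0.1983, 0.2112, 0.1724 (working shown to 4 dp, full precision carried).
Each pᵢ ln pᵢ term: 0.2026×(-1.5966)=-0.3234, 0.2155×(-1.5347)=-0.3308, 0.1983×(-1.6181)=-0.3208, 0.2112×(-1.5549)=-0.3284, 0.1724×(-1.7579)=-0.3031.
Sum = -1.6065, so H' = 1.61.

1.61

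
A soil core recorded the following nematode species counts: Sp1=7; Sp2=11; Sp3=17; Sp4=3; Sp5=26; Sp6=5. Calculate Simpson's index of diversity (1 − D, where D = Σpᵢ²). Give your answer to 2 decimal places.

Total N = 7+11+17+3+26+5 = 69, so the proportions are 0.1014, 0.1594, 0.2464, 0.0435, 0.3768, 0.0725 (working shown to 4 dp, full precision carried).
D = 0.1014² + 0.1594² + 0.2464² + 0.0435² + 0.3768² + 0.0725² = 0.0103 + 0.0254 + 0.0607 + 0.0019 + 0.1420 + 0.0053 = 0.2455.
So 1 − D = 0.7545, i.e. 0.75 to 2 decimal places.

0.75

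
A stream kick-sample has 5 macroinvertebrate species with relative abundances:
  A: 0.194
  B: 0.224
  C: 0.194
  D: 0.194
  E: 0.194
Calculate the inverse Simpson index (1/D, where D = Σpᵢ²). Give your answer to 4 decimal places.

D = 0.194² + 0.224² + 0.194² + 0.194² + 0.194² = 0.03763600 + 0.05017600 + 0.03763600 + 0.03763600 + 0.03763600 = 0.20072000 (working shown to 8 dp, full precision carried).
So 1/D = 4.982065, i.e. 4.9821 to 4 decimal places.

4.9821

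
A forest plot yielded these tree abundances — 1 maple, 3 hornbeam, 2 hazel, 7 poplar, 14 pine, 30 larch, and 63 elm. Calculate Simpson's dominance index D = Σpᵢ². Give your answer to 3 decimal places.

0.356

Total N = 1+3+2+7+14+30+63 = 120, so the proportions are 0.00833, 0.025, 0.01667, 0.05833, 0.11667, 0.25, 0.525 (working shown to 5 dp, full precision carried).
D = 0.00833² + 0.025² + 0.01667² + 0.05833² + 0.11667² + 0.25² + 0.525² = 0.00007 + 0.00063 + 0.00028 + 0.00340 + 0.01361 + 0.06250 + 0.27563 = 0.35611.
To 3 decimal places, D = 0.356.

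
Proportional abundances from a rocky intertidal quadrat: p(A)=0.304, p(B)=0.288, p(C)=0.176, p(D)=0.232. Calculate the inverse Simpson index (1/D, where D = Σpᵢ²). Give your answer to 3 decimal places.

3.844

D = 0.304² + 0.288² + 0.176² + 0.232² = 0.0924160 + 0.0829440 + 0.0309760 + 0.0538240 = 0.2601600 (working shown to 7 dp, full precision carried).
So 1/D = 3.84379, i.e. 3.844 to 3 decimal places.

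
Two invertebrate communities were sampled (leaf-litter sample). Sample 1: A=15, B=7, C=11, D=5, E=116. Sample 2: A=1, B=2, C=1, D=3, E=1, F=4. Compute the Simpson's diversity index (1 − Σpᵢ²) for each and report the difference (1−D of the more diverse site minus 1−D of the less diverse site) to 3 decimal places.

0.363

Sample 1: N=154, proportions 0.0974, 0.04545, 0.07143, 0.03247, 0.75325, giving 1−D = 0.41491 (working shown to 5 dp, full precision carried).
Sample 2: N=12, proportions 0.08333, 0.16667, 0.08333, 0.25, 0.08333, 0.33333, giving 1−D = 0.77778.
Difference = |0.41491 − 0.77778| = 0.36287, i.e. 0.363 to 3 decimal places.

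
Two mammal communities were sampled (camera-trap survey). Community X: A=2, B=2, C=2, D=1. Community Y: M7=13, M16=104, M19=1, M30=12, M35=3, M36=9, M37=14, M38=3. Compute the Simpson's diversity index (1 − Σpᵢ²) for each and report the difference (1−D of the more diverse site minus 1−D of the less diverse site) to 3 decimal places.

0.187

Community X: N=7, proportions 0.28571, 0.28571, 0.28571, 0.14286, giving 1−D = 0.73469 (working shown to 5 dp, full precision carried).
Community Y: N=159, proportions 0.08176, 0.65409, 0.00629, 0.07547, 0.01887, 0.0566, 0.08805, 0.01887, giving 1−D = 0.54808.
Difference = |0.73469 − 0.54808| = 0.18661, i.e. 0.187 to 3 decimal places.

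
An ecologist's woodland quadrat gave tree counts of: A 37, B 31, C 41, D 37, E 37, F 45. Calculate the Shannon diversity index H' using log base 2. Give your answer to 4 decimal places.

2.5758

Total N = 37+31+41+37+37+45 = 228, so the proportions are 0.162281, 0.135965, 0.179825, 0.162281, 0.162281, 0.197368 (working shown to 6 dp, full precision carried).
Each pᵢ log₂ pᵢ term: 0.162281×(-2.623437)=-0.425733, 0.135965×(-2.878694)=-0.391401, 0.179825×(-2.475338)=-0.445127, 0.162281×(-2.623437)=-0.425733, 0.162281×(-2.623437)=-0.425733, 0.197368×(-2.341037)=-0.462047.
Sum = -2.575774, so H' = 2.5758.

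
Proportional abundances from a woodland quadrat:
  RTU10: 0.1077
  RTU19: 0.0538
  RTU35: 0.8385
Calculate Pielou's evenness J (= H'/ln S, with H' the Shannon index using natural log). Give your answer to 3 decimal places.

H' = −Σ pᵢ ln pᵢ = −((-0.24000) + (-0.15723) + (-0.14769)) = 0.54492 (working shown to 5 dp, full precision carried).
With S = 3 species, ln S = 1.09861, so J = 0.54492/1.09861 = 0.49601, i.e. 0.496 to 3 decimal places.

0.496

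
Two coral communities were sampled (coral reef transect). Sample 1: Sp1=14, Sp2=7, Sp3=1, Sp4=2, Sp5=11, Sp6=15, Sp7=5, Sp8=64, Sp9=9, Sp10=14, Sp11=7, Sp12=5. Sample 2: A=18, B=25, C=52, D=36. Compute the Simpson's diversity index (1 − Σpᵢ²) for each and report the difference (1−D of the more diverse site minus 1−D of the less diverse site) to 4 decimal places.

Sample 1: N=154, proportions 0.090909, 0.045455, 0.006494, 0.012987, 0.071429, 0.097403, 0.032468, 0.415584, 0.058442, 0.090909, 0.045455, 0.032468, giving 1−D = 0.786305 (working shown to 6 dp, full precision carried).
Sample 2: N=131, proportions 0.137405, 0.19084, 0.396947, 0.274809, giving 1−D = 0.711614.
Difference = |0.786305 − 0.711614| = 0.074691, i.e. 0.0747 to 4 decimal places.

0.0747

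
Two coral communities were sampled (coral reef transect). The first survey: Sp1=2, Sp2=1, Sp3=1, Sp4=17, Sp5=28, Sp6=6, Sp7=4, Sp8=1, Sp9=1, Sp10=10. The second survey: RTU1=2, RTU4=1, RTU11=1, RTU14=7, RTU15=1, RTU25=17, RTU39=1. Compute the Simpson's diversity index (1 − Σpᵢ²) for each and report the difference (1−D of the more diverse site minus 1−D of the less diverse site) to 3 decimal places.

0.140

The first survey: N=71, proportions 0.02817, 0.01408, 0.01408, 0.23944, 0.39437, 0.08451, 0.05634, 0.01408, 0.01408, 0.14085, giving 1−D = 0.75541 (working shown to 5 dp, full precision carried).
The second survey: N=30, proportions 0.06667, 0.03333, 0.03333, 0.23333, 0.03333, 0.56667, 0.03333, giving 1−D = 0.61556.
Difference = |0.75541 − 0.61556| = 0.13985, i.e. 0.140 to 3 decimal places.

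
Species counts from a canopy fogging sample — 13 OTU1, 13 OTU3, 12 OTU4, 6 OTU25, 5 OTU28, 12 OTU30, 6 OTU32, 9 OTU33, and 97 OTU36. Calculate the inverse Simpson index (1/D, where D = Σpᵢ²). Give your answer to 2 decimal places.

2.93

Total N = 13+13+12+6+5+12+6+9+97 = 173, so the proportions are 0.07514, 0.07514, 0.06936, 0.03468, 0.0289, 0.06936, 0.03468, 0.05202, 0.56069 (working shown to 5 dp, full precision carried).
D = 0.07514² + 0.07514² + 0.06936² + 0.03468² + 0.0289² + 0.06936² + 0.03468² + 0.05202² + 0.56069² = 0.00565 + 0.00565 + 0.00481 + 0.00120 + 0.00084 + 0.00481 + 0.00120 + 0.00271 + 0.31438 = 0.34124.
So 1/D = 2.9305, i.e. 2.93 to 2 decimal places.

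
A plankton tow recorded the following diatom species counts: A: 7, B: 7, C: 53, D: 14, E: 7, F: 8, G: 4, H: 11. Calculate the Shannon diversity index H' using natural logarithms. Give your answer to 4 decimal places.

1.6754

Total N = 7+7+53+14+7+8+4+11 = 111, so the proportions are 0.063063, 0.063063, 0.477477, 0.126126, 0.063063, 0.072072, 0.036036, 0.099099 (working shown to 6 dp, full precision carried).
Each pᵢ ln pᵢ term: 0.063063×(-2.763620)=-0.174282, 0.063063×(-2.763620)=-0.174282, 0.477477×(-0.739238)=-0.352970, 0.126126×(-2.070473)=-0.261141, 0.063063×(-2.763620)=-0.174282, 0.072072×(-2.630089)=-0.189556, 0.036036×(-3.323236)=-0.119756, 0.099099×(-2.311635)=-0.229081.
Sum = -1.675351, so H' = 1.6754.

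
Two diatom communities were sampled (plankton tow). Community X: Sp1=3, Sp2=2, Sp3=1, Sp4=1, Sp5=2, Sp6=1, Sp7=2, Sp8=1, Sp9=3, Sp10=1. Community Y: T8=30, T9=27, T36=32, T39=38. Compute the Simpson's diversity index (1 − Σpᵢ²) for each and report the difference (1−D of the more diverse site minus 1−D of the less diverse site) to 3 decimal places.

0.133

Community X: N=17, proportions 0.1764706, 0.1176471, 0.0588235, 0.0588235, 0.1176471, 0.0588235, 0.1176471, 0.0588235, 0.1764706, 0.0588235, giving 1−D = 0.8788927 (working shown to 7 dp, full precision carried).
Community Y: N=127, proportions 0.2362205, 0.2125984, 0.2519685, 0.2992126, giving 1−D = 0.7459855.
Difference = |0.8788927 − 0.7459855| = 0.1329072, i.e. 0.133 to 3 decimal places.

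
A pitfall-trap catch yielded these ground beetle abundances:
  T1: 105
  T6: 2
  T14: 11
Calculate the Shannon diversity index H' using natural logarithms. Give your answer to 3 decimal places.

0.394

Total N = 105+2+11 = 118, so the proportions are 0.88983, 0.01695, 0.09322 (working shown to 5 dp, full precision carried).
Each pᵢ ln pᵢ term: 0.88983×(-0.11672)=-0.10386, 0.01695×(-4.07754)=-0.06911, 0.09322×(-2.37279)=-0.22119.
Sum = -0.39417, so H' = 0.394.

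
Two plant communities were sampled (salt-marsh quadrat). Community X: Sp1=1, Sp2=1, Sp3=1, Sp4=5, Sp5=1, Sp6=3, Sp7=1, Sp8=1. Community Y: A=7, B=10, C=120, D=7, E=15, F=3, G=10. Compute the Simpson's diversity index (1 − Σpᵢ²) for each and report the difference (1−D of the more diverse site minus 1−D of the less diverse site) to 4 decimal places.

Community X: N=14, proportions 0.0714286, 0.0714286, 0.0714286, 0.3571429, 0.0714286, 0.2142857, 0.0714286, 0.0714286, giving 1−D = 0.7959184 (working shown to 7 dp, full precision carried).
Community Y: N=172, proportions 0.0406977, 0.0581395, 0.6976744, 0.0406977, 0.0872093, 0.0174419, 0.0581395, giving 1−D = 0.4952677.
Difference = |0.7959184 − 0.4952677| = 0.3006507, i.e. 0.3007 to 4 decimal places.

0.3007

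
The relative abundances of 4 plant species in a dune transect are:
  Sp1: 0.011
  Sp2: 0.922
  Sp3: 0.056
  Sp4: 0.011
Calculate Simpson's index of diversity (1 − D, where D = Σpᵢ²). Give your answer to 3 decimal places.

0.147

D = 0.011² + 0.922² + 0.056² + 0.011² = 0.00012 + 0.85008 + 0.00314 + 0.00012 = 0.85346 (working shown to 5 dp, full precision carried).
So 1 − D = 0.14654, i.e. 0.147 to 3 decimal places.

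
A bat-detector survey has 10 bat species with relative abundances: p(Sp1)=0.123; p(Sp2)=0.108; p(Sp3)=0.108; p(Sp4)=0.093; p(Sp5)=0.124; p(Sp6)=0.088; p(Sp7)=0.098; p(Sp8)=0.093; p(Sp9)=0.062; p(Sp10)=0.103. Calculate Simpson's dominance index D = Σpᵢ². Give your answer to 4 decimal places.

0.1029

D = 0.123² + 0.108² + 0.108² + 0.093² + 0.124² + 0.088² + 0.098² + 0.093² + 0.062² + 0.103² = 0.015129 + 0.011664 + 0.011664 + 0.008649 + 0.015376 + 0.007744 + 0.009604 + 0.008649 + 0.003844 + 0.010609 = 0.102932 (working shown to 6 dp, full precision carried).
To 4 decimal places, D = 0.1029.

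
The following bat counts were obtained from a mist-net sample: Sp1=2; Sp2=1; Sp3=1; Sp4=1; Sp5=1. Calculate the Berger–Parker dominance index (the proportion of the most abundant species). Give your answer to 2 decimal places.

0.33

Total N = 2+1+1+1+1 = 6, so the proportions are 0.3333, 0.1667, 0.1667, 0.1667, 0.1667 (working shown to 4 dp, full precision carried).
The largest proportion is 0.3333, i.e. d = 0.33 to 2 decimal places.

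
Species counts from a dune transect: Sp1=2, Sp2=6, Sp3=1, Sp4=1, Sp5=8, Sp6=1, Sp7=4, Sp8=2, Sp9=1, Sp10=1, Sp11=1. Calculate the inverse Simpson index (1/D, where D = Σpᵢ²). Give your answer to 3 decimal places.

Total N = 2+6+1+1+8+1+4+2+1+1+1 = 28, so the proportions are 0.0714286, 0.2142857, 0.0357143, 0.0357143, 0.2857143, 0.0357143, 0.1428571, 0.0714286, 0.0357143, 0.0357143, 0.0357143 (working shown to 7 dp, full precision carried).
D = 0.0714286² + 0.2142857² + 0.0357143² + 0.0357143² + 0.2857143² + 0.0357143² + 0.1428571² + 0.0714286² + 0.0357143² + 0.0357143² + 0.0357143² = 0.0051020 + 0.0459184 + 0.0012755 + 0.0012755 + 0.0816327 + 0.0012755 + 0.0204082 + 0.0051020 + 0.0012755 + 0.0012755 + 0.0012755 = 0.1658163.
So 1/D = 6.03077, i.e. 6.031 to 3 decimal places.

6.031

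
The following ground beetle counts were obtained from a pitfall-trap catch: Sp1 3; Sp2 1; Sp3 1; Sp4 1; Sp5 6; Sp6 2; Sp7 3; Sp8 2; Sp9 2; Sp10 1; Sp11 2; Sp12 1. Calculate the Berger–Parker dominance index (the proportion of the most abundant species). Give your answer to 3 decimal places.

Total N = 3+1+1+1+6+2+3+2+2+1+2+1 = 25, so the proportions are 0.12, 0.04, 0.04, 0.04, 0.24, 0.08, 0.12, 0.08, 0.08, 0.04, 0.08, 0.04 (working shown to 5 dp, full precision carried).
The largest proportion is 0.24, i.e. d = 0.240 to 3 decimal places.

0.240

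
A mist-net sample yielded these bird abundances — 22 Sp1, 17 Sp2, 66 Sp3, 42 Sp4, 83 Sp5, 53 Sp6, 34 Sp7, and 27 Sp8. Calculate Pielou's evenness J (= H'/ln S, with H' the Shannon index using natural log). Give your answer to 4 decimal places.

Total N = 22+17+66+42+83+53+34+27 = 344, so the proportions are 0.063953, 0.049419, 0.19186, 0.122093, 0.241279, 0.15407, 0.098837, 0.078488 (working shown to 6 dp, full precision carried).
H' = −Σ pᵢ ln pᵢ = −((-0.175846) + (-0.148623) + (-0.316759) + (-0.256758) + (-0.343051) + (-0.288164) + (-0.228737) + (-0.199738)) = 1.957677.
With S = 8 species, ln S = 2.079442, so J = 1.957677/2.079442 = 0.941443, i.e. 0.9414 to 4 decimal places.

0.9414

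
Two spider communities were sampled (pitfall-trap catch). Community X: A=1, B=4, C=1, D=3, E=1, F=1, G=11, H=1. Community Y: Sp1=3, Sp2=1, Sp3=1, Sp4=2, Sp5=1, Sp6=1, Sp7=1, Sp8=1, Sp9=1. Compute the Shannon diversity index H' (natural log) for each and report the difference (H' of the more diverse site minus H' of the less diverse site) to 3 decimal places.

0.490

Community X: N=23, proportions 0.04348, 0.17391, 0.04348, 0.13043, 0.04348, 0.04348, 0.47826, 0.04348, giving H' = 1.60428 (working shown to 5 dp, full precision carried).
Community Y: N=12, proportions 0.25, 0.08333, 0.08333, 0.16667, 0.08333, 0.08333, 0.08333, 0.08333, 0.08333, giving H' = 2.09473.
Difference = |1.60428 − 2.09473| = 0.49045, i.e. 0.490 to 3 decimal places.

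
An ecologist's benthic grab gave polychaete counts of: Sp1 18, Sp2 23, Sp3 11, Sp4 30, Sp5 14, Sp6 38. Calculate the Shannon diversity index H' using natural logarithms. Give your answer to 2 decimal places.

Total N = 18+23+11+30+14+38 = 134, so the proportions are 0.1343, 0.1716, 0.0821, 0.2239, 0.1045, 0.2836 (working shown to 4 dp, full precision carried).
Each pᵢ ln pᵢ term: 0.1343×(-2.0075)=-0.2697, 0.1716×(-1.7623)=-0.3025, 0.0821×(-2.4999)=-0.2052, 0.2239×(-1.4966)=-0.3351, 0.1045×(-2.2588)=-0.2360, 0.2836×(-1.2603)=-0.3574.
Sum = -1.7058, so H' = 1.71.

1.71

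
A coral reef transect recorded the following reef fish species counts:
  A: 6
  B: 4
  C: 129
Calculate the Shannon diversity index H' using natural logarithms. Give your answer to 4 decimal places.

Total N = 6+4+129 = 139, so the proportions are 0.043165, 0.028777, 0.928058 (working shown to 6 dp, full precision carried).
Each pᵢ ln pᵢ term: 0.043165×(-3.142714)=-0.135657, 0.028777×(-3.548180)=-0.102106, 0.928058×(-0.074662)=-0.069290.
Sum = -0.307053, so H' = 0.3071.

0.3071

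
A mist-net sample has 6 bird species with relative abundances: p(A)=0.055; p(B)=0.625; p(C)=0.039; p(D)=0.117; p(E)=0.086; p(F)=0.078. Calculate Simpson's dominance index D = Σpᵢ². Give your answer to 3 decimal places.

0.422

D = 0.055² + 0.625² + 0.039² + 0.117² + 0.086² + 0.078² = 0.00302 + 0.39062 + 0.00152 + 0.01369 + 0.00740 + 0.00608 = 0.42234 (working shown to 5 dp, full precision carried).
To 3 decimal places, D = 0.422.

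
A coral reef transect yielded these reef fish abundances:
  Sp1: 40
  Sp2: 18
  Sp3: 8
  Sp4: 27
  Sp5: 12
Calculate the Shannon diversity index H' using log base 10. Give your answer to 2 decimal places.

0.64

Total N = 40+18+8+27+12 = 105, so the proportions are 0.381, 0.1714, 0.0762, 0.2571, 0.1143 (working shown to 4 dp, full precision carried).
Each pᵢ log₁₀ pᵢ term: 0.381×(-0.4191)=-0.1597, 0.1714×(-0.7659)=-0.1313, 0.0762×(-1.1181)=-0.0852, 0.2571×(-0.5898)=-0.1517, 0.1143×(-0.9420)=-0.1077.
Sum = -0.6355, so H' = 0.64.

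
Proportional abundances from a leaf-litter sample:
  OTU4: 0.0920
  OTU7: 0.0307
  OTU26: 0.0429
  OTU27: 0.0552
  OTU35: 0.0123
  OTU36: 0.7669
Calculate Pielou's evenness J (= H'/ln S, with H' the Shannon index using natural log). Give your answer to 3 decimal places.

0.491

H' = −Σ pᵢ ln pᵢ = −((-0.21951) + (-0.10694) + (-0.13509) + (-0.15990) + (-0.05410) + (-0.20353)) = 0.87907 (working shown to 5 dp, full precision carried).
With S = 6 species, ln S = 1.79176, so J = 0.87907/1.79176 = 0.49062, i.e. 0.491 to 3 decimal places.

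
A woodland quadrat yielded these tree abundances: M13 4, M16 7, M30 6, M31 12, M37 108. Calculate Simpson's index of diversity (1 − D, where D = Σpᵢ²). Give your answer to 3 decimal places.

Total N = 4+7+6+12+108 = 137, so the proportions are 0.029197, 0.051095, 0.043796, 0.087591, 0.788321 (working shown to 6 dp, full precision carried).
D = 0.029197² + 0.051095² + 0.043796² + 0.087591² + 0.788321² = 0.000852 + 0.002611 + 0.001918 + 0.007672 + 0.621450 = 0.634504.
So 1 − D = 0.365496, i.e. 0.365 to 3 decimal places.

0.365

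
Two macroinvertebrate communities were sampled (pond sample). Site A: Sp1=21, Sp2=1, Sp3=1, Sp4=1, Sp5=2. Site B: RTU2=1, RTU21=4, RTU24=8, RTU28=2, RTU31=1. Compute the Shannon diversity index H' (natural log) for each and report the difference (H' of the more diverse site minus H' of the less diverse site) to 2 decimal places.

0.55

Site A: N=26, proportions 0.80769, 0.03846, 0.03846, 0.03846, 0.07692, giving H' = 0.74574 (working shown to 5 dp, full precision carried).
Site B: N=16, proportions 0.0625, 0.25, 0.5, 0.125, 0.0625, giving H' = 1.29965.
Difference = |0.74574 − 1.29965| = 0.55391, i.e. 0.55 to 2 decimal places.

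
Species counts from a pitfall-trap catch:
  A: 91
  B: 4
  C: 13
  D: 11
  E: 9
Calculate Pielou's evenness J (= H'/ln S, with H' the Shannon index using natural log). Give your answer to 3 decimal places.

0.609

Total N = 91+4+13+11+9 = 128, so the proportions are 0.71094, 0.03125, 0.10156, 0.08594, 0.07031 (working shown to 5 dp, full precision carried).
H' = −Σ pᵢ ln pᵢ = −((-0.24255) + (-0.10830) + (-0.23228) + (-0.21090) + (-0.18667)) = 0.98071.
With S = 5 species, ln S = 1.60944, so J = 0.98071/1.60944 = 0.60935, i.e. 0.609 to 3 decimal places.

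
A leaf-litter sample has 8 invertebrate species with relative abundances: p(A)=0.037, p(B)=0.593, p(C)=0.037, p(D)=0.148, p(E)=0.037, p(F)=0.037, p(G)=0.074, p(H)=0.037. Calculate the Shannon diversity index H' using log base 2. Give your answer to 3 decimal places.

2.013

Each pᵢ log₂ pᵢ term (working shown to 5 dp, full precision carried): 0.037×(-4.75633)=-0.17598, 0.593×(-0.75390)=-0.44706, 0.037×(-4.75633)=-0.17598, 0.148×(-2.75633)=-0.40794, 0.037×(-4.75633)=-0.17598, 0.037×(-4.75633)=-0.17598, 0.074×(-3.75633)=-0.27797, 0.037×(-4.75633)=-0.17598.
Sum = -2.01289, so H' = 2.013.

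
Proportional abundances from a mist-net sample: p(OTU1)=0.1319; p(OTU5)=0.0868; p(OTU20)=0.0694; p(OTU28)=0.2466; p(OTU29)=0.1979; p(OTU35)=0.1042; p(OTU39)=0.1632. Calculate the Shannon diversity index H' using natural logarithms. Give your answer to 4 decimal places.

Each pᵢ ln pᵢ term (working shown to 6 dp, full precision carried): 0.1319×(-2.025711)=-0.267191, 0.0868×(-2.444149)=-0.212152, 0.0694×(-2.667868)=-0.185150, 0.2466×(-1.399988)=-0.345237, 0.1979×(-1.619993)=-0.320597, 0.1042×(-2.261443)=-0.235642, 0.1632×(-1.812779)=-0.295846.
Sum = -1.861815, so H' = 1.8618.

1.8618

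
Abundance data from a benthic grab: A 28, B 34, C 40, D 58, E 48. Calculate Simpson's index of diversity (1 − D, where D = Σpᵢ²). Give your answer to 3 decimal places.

Total N = 28+34+40+58+48 = 208, so the proportions are 0.13462, 0.16346, 0.19231, 0.27885, 0.23077 (working shown to 5 dp, full precision carried).
D = 0.13462² + 0.16346² + 0.19231² + 0.27885² + 0.23077² = 0.01812 + 0.02672 + 0.03698 + 0.07776 + 0.05325 = 0.21283.
So 1 − D = 0.78717, i.e. 0.787 to 3 decimal places.

0.787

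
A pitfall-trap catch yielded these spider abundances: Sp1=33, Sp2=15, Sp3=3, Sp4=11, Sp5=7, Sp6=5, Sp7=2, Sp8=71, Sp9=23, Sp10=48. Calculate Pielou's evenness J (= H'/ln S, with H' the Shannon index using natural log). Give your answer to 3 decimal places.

Total N = 33+15+3+11+7+5+2+71+23+48 = 218, so the proportions are 0.15138, 0.06881, 0.01376, 0.05046, 0.03211, 0.02294, 0.00917, 0.32569, 0.1055, 0.22018 (working shown to 5 dp, full precision carried).
H' = −Σ pᵢ ln pᵢ = −((-0.28580) + (-0.18416) + (-0.05898) + (-0.15070) + (-0.11041) + (-0.08658) + (-0.04304) + (-0.36536) + (-0.23728) + (-0.33320)) = 1.85552.
With S = 10 species, ln S = 2.30259, so J = 1.85552/2.30259 = 0.80584, i.e. 0.806 to 3 decimal places.

0.806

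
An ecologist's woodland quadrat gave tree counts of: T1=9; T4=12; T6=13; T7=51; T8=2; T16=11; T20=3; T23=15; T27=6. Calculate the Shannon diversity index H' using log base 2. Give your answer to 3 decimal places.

Total N = 9+12+13+51+2+11+3+15+6 = 122, so the proportions are 0.07377, 0.09836, 0.10656, 0.41803, 0.01639, 0.09016, 0.02459, 0.12295, 0.04918 (working shown to 5 dp, full precision carried).
Each pᵢ log₂ pᵢ term: 0.07377×(-3.76081)=-0.27744, 0.09836×(-3.34577)=-0.32909, 0.10656×(-3.23030)=-0.34421, 0.41803×(-1.25831)=-0.52602, 0.01639×(-5.93074)=-0.09723, 0.09016×(-3.47131)=-0.31299, 0.02459×(-5.34577)=-0.13145, 0.12295×(-3.02385)=-0.37178, 0.04918×(-4.34577)=-0.21373.
Sum = -2.60393, so H' = 2.604.

2.604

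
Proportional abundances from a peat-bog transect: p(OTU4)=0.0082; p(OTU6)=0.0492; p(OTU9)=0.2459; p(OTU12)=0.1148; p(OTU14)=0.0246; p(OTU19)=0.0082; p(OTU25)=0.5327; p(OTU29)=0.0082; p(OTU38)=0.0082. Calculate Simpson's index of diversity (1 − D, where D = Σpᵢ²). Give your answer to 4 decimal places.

0.6393

D = 0.0082² + 0.0492² + 0.2459² + 0.1148² + 0.0246² + 0.0082² + 0.5327² + 0.0082² + 0.0082² = 0.000067 + 0.002421 + 0.060467 + 0.013179 + 0.000605 + 0.000067 + 0.283769 + 0.000067 + 0.000067 = 0.360710 (working shown to 6 dp, full precision carried).
So 1 − D = 0.639290, i.e. 0.6393 to 4 decimal places.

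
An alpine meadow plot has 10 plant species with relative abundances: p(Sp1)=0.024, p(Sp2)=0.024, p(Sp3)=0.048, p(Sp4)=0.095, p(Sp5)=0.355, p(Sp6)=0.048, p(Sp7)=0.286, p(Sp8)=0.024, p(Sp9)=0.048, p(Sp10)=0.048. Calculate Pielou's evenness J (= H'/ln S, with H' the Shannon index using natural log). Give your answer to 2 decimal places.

H' = −Σ pᵢ ln pᵢ = −((-0.0895) + (-0.0895) + (-0.1458) + (-0.2236) + (-0.3677) + (-0.1458) + (-0.3580) + (-0.0895) + (-0.1458) + (-0.1458)) = 1.8008 (working shown to 4 dp, full precision carried).
With S = 10 species, ln S = 2.3026, so J = 1.8008/2.3026 = 0.7821, i.e. 0.78 to 2 decimal places.

0.78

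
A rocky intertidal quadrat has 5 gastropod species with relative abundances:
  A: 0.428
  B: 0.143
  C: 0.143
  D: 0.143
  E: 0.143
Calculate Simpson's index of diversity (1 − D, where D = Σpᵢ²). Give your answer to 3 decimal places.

D = 0.428² + 0.143² + 0.143² + 0.143² + 0.143² = 0.18318 + 0.02045 + 0.02045 + 0.02045 + 0.02045 = 0.26498 (working shown to 5 dp, full precision carried).
So 1 − D = 0.73502, i.e. 0.735 to 3 decimal places.

0.735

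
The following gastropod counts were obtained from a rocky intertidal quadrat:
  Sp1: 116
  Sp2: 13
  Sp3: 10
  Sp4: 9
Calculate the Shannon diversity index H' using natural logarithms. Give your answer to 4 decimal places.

Total N = 116+13+10+9 = 148, so the proportions are 0.783784, 0.087838, 0.067568, 0.060811 (working shown to 6 dp, full precision carried).
Each pᵢ ln pᵢ term: 0.783784×(-0.243622)=-0.190947, 0.087838×(-2.432263)=-0.213645, 0.067568×(-2.694627)=-0.182069, 0.060811×(-2.799988)=-0.170270.
Sum = -0.756931, so H' = 0.7569.

0.7569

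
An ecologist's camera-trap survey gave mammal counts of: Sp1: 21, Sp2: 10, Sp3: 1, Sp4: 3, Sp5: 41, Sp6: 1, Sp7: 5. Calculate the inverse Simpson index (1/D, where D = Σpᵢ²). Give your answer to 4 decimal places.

2.9779

Total N = 21+10+1+3+41+1+5 = 82, so the proportions are 0.2560976, 0.1219512, 0.0121951, 0.0365854, 0.5, 0.0121951, 0.0609756 (working shown to 7 dp, full precision carried).
D = 0.2560976² + 0.1219512² + 0.0121951² + 0.0365854² + 0.5² + 0.0121951² + 0.0609756² = 0.0655860 + 0.0148721 + 0.0001487 + 0.0013385 + 0.2500000 + 0.0001487 + 0.0037180 = 0.3358120.
So 1/D = 2.977857, i.e. 2.9779 to 4 decimal places.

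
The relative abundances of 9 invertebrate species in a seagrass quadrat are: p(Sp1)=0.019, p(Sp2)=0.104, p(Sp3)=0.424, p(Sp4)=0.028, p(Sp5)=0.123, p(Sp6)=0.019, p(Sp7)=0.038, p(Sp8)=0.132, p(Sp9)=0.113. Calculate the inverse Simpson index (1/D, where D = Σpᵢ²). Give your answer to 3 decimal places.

4.186

D = 0.019² + 0.104² + 0.424² + 0.028² + 0.123² + 0.019² + 0.038² + 0.132² + 0.113² = 0.0003610 + 0.0108160 + 0.1797760 + 0.0007840 + 0.0151290 + 0.0003610 + 0.0014440 + 0.0174240 + 0.0127690 = 0.2388640 (working shown to 7 dp, full precision carried).
So 1/D = 4.18648, i.e. 4.186 to 3 decimal places.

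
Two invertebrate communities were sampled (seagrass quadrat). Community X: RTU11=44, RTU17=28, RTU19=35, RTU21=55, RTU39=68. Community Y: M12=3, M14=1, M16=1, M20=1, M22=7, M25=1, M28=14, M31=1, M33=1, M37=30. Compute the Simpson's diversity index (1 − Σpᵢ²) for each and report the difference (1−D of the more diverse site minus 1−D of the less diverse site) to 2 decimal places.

Community X: N=230, proportions 0.1913, 0.12174, 0.15217, 0.23913, 0.29565, giving 1−D = 0.78083 (working shown to 5 dp, full precision carried).
Community Y: N=60, proportions 0.05, 0.01667, 0.01667, 0.01667, 0.11667, 0.01667, 0.23333, 0.01667, 0.01667, 0.5, giving 1−D = 0.67778.
Difference = |0.78083 − 0.67778| = 0.10305, i.e. 0.10 to 2 decimal places.

0.10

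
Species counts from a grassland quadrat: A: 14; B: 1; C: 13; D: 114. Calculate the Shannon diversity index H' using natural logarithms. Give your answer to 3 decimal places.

Total N = 14+1+13+114 = 142, so the proportions are 0.09859, 0.00704, 0.09155, 0.80282 (working shown to 5 dp, full precision carried).
Each pᵢ ln pᵢ term: 0.09859×(-2.31677)=-0.22841, 0.00704×(-4.95583)=-0.03490, 0.09155×(-2.39088)=-0.21888, 0.80282×(-0.21963)=-0.17632.
Sum = -0.65852, so H' = 0.659.

0.659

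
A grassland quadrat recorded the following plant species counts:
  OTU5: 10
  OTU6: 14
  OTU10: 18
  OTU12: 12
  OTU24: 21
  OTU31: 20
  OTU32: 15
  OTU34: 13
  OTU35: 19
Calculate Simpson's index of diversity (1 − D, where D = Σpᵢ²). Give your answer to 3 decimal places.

Total N = 10+14+18+12+21+20+15+13+19 = 142, so the proportions are 0.07042, 0.09859, 0.12676, 0.08451, 0.14789, 0.14085, 0.10563, 0.09155, 0.1338 (working shown to 5 dp, full precision carried).
D = 0.07042² + 0.09859² + 0.12676² + 0.08451² + 0.14789² + 0.14085² + 0.10563² + 0.09155² + 0.1338² = 0.00496 + 0.00972 + 0.01607 + 0.00714 + 0.02187 + 0.01984 + 0.01116 + 0.00838 + 0.01790 = 0.11704.
So 1 − D = 0.88296, i.e. 0.883 to 3 decimal places.

0.883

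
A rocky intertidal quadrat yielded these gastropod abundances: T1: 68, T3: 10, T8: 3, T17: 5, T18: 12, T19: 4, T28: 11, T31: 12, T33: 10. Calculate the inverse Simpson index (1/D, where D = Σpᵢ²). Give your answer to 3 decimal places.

Total N = 68+10+3+5+12+4+11+12+10 = 135, so the proportions are 0.5037037, 0.0740741, 0.0222222, 0.037037, 0.0888889, 0.0296296, 0.0814815, 0.0888889, 0.0740741 (working shown to 7 dp, full precision carried).
D = 0.5037037² + 0.0740741² + 0.0222222² + 0.037037² + 0.0888889² + 0.0296296² + 0.0814815² + 0.0888889² + 0.0740741² = 0.2537174 + 0.0054870 + 0.0004938 + 0.0013717 + 0.0079012 + 0.0008779 + 0.0066392 + 0.0079012 + 0.0054870 = 0.2898765.
So 1/D = 3.44974, i.e. 3.450 to 3 decimal places.

3.450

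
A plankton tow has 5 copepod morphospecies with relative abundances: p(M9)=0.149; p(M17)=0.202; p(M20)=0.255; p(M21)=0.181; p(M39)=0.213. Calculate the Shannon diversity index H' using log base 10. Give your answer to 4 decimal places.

Each pᵢ log₁₀ pᵢ term (working shown to 6 dp, full precision carried): 0.149×(-0.826814)=-0.123195, 0.202×(-0.694649)=-0.140319, 0.255×(-0.593460)=-0.151332, 0.181×(-0.742321)=-0.134360, 0.213×(-0.671620)=-0.143055.
Sum = -0.692262, so H' = 0.6923.

0.6923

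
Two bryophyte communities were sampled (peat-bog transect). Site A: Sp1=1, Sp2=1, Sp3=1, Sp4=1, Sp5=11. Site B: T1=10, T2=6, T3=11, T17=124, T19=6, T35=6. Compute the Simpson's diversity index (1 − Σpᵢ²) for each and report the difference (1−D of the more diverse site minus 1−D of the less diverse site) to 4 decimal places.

0.0355

Site A: N=15, proportions 0.066666667, 0.066666667, 0.066666667, 0.066666667, 0.733333333, giving 1−D = 0.444444444 (working shown to 9 dp, full precision carried).
Site B: N=163, proportions 0.061349693, 0.036809816, 0.067484663, 0.760736196, 0.036809816, 0.036809816, giving 1−D = 0.408897587.
Difference = |0.444444444 − 0.408897587| = 0.035546857, i.e. 0.0355 to 4 decimal places.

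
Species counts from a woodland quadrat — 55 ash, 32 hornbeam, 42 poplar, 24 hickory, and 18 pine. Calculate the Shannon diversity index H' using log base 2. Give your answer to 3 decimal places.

Total N = 55+32+42+24+18 = 171, so the proportions are 0.32164, 0.18713, 0.24561, 0.14035, 0.10526 (working shown to 5 dp, full precision carried).
Each pᵢ log₂ pᵢ term: 0.32164×(-1.63649)=-0.52636, 0.18713×(-2.41785)=-0.45246, 0.24561×(-2.02554)=-0.49750, 0.14035×(-2.83289)=-0.39760, 0.10526×(-3.24793)=-0.34189.
Sum = -2.21581, so H' = 2.216.

2.216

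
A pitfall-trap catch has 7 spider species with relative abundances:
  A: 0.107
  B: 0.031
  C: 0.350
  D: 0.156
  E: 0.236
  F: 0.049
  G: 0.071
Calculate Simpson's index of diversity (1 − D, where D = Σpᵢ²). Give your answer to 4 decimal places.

0.7776

D = 0.107² + 0.031² + 0.35² + 0.156² + 0.236² + 0.049² + 0.071² = 0.011449 + 0.000961 + 0.122500 + 0.024336 + 0.055696 + 0.002401 + 0.005041 = 0.222384 (working shown to 6 dp, full precision carried).
So 1 − D = 0.777616, i.e. 0.7776 to 4 decimal places.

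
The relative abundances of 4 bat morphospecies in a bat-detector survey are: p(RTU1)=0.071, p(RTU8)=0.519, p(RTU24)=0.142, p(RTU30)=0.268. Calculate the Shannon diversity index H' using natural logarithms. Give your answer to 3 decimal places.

1.158

Each pᵢ ln pᵢ term (working shown to 5 dp, full precision carried): 0.071×(-2.64508)=-0.18780, 0.519×(-0.65585)=-0.34039, 0.142×(-1.95193)=-0.27717, 0.268×(-1.31677)=-0.35289.
Sum = -1.15825, so H' = 1.158.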